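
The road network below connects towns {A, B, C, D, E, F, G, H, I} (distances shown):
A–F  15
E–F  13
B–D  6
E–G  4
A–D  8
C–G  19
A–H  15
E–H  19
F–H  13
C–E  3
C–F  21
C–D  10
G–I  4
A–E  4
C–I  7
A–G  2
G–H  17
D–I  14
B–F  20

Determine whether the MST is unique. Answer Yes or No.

Sort edges by weight, then run Kruskal:
A–G (2): add — endpoints in different components.
C–E (3): add — endpoints in different components.
A–E (4): add — endpoints in different components.
E–G (4): skip — E and G already connected.
G–I (4): add — endpoints in different components.
B–D (6): add — endpoints in different components.
C–I (7): skip — C and I already connected.
A–D (8): add — endpoints in different components.
C–D (10): skip — C and D already connected.
E–F (13): add — endpoints in different components.
F–H (13): add — endpoints in different components.
Non-tree edge E–G has weight 4, equal to the heaviest edge on its tree cycle — swapping gives another MST of the same weight. Not unique.

No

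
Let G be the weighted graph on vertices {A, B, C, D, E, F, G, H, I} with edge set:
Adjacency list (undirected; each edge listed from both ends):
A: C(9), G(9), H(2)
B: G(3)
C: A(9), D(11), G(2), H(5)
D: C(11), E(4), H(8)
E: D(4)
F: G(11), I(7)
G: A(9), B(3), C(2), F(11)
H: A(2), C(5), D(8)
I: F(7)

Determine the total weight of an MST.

42

Prim, starting at F.
Step 1: cheapest edge leaving the tree is F I (7); add I.
Step 2: cheapest edge leaving the tree is F G (11); add G.
Step 3: cheapest edge leaving the tree is C G (2); add C.
Step 4: cheapest edge leaving the tree is B G (3); add B.
Step 5: cheapest edge leaving the tree is C H (5); add H.
Step 6: cheapest edge leaving the tree is A H (2); add A.
Step 7: cheapest edge leaving the tree is D H (8); add D.
Step 8: cheapest edge leaving the tree is D E (4); add E.
MST edges: F I, F G, C G, B G, C H, A H, D H, D E; total weight 7+11+2+3+5+2+8+4 = 42.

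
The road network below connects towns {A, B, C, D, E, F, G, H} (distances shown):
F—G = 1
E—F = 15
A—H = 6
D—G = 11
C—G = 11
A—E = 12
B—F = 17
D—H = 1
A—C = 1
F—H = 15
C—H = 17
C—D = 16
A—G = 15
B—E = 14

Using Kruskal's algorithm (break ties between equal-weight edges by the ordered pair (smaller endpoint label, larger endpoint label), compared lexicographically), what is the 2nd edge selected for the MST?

D-H

Kruskal: consider edges lightest-first.
A—C (1): add — endpoints in different components.
D—H (1): add — endpoints in different components.
F—G (1): add — endpoints in different components.
A—H (6): add — endpoints in different components.
C—G (11): add — endpoints in different components.
D—G (11): skip — D and G already connected.
A—E (12): add — endpoints in different components.
B—E (14): add — endpoints in different components.
The 2nd edge added is D—H.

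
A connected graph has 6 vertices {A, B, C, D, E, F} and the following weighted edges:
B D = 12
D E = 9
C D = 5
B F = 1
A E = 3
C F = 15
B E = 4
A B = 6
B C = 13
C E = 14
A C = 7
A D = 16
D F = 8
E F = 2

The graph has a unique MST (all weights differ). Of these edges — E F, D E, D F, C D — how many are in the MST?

Kruskal: consider edges lightest-first.
B F (1): add — endpoints in different components.
E F (2): add — endpoints in different components.
A E (3): add — endpoints in different components.
B E (4): skip — B and E already connected.
C D (5): add — endpoints in different components.
A B (6): skip — A and B already connected.
A C (7): add — endpoints in different components.
MST edge set: {B F, E F, A E, C D, A C}.
Of the listed edges, {E F, C D} are in the MST → 2.

2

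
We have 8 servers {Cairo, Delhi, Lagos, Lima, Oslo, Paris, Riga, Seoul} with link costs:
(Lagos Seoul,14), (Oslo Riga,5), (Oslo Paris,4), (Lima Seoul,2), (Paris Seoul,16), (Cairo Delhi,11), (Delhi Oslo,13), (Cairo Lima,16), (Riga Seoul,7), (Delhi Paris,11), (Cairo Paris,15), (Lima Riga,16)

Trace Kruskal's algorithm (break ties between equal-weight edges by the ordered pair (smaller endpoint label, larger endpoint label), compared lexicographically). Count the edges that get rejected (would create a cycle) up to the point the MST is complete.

1

Kruskal: consider edges lightest-first.
Lima Seoul (2): add — endpoints in different components.
Oslo Paris (4): add — endpoints in different components.
Oslo Riga (5): add — endpoints in different components.
Riga Seoul (7): add — endpoints in different components.
Cairo Delhi (11): add — endpoints in different components.
Delhi Paris (11): add — endpoints in different components.
Delhi Oslo (13): skip — Oslo and Delhi already connected.
Lagos Seoul (14): add — endpoints in different components.
Edges rejected before the tree was complete: 1.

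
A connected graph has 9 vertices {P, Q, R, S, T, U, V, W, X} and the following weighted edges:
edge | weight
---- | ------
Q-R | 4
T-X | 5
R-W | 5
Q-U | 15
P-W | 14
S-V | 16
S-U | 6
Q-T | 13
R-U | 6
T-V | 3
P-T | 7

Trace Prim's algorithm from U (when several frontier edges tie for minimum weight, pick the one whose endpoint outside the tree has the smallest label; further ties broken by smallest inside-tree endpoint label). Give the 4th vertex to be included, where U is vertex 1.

W

Prim, starting at U.
Step 1: cheapest edge leaving the tree is R-U (6); add R.
Step 2: cheapest edge leaving the tree is Q-R (4); add Q.
Step 3: cheapest edge leaving the tree is R-W (5); add W.
Step 4: cheapest edge leaving the tree is S-U (6); add S.
Step 5: cheapest edge leaving the tree is Q-T (13); add T.
Step 6: cheapest edge leaving the tree is T-V (3); add V.
Step 7: cheapest edge leaving the tree is T-X (5); add X.
Step 8: cheapest edge leaving the tree is P-T (7); add P.
Vertex order: U, R, Q, W, S, T, V, X, P. The 4th vertex is W.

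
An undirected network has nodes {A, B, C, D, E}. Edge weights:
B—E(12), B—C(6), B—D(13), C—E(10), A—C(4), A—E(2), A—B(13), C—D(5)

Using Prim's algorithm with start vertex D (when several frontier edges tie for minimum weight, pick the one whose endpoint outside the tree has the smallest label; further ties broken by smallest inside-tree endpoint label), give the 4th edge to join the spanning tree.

B-C

Prim, starting at D.
Step 1: cheapest edge leaving the tree is C—D (5); add C.
Step 2: cheapest edge leaving the tree is A—C (4); add A.
Step 3: cheapest edge leaving the tree is A—E (2); add E.
Step 4: cheapest edge leaving the tree is B—C (6); add B.
The 4th edge added is B—C.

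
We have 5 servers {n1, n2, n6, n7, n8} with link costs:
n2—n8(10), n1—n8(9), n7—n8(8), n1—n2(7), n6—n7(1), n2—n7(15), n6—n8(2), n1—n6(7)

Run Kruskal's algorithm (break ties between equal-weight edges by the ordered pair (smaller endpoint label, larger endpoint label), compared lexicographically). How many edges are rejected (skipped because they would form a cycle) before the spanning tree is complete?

0

Kruskal's algorithm — process edges by increasing weight (ties by edge label):
n6—n7 (1): add — endpoints in different components.
n6—n8 (2): add — endpoints in different components.
n1—n2 (7): add — endpoints in different components.
n1—n6 (7): add — endpoints in different components.
Edges rejected before the tree was complete: 0.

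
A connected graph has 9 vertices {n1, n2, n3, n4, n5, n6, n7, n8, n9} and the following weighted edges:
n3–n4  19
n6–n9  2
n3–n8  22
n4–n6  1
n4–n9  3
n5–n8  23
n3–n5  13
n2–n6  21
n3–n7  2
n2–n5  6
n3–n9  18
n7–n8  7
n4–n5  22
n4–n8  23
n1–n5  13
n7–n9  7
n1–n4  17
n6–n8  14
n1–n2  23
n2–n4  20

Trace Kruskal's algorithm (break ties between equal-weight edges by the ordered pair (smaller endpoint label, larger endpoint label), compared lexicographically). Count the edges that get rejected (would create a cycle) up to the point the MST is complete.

1

Sort edges by weight, then run Kruskal:
n4–n6 (1): add — endpoints in different components.
n3–n7 (2): add — endpoints in different components.
n6–n9 (2): add — endpoints in different components.
n4–n9 (3): skip — n9 and n4 already connected.
n2–n5 (6): add — endpoints in different components.
n7–n8 (7): add — endpoints in different components.
n7–n9 (7): add — endpoints in different components.
n1–n5 (13): add — endpoints in different components.
n3–n5 (13): add — endpoints in different components.
Edges rejected before the tree was complete: 1.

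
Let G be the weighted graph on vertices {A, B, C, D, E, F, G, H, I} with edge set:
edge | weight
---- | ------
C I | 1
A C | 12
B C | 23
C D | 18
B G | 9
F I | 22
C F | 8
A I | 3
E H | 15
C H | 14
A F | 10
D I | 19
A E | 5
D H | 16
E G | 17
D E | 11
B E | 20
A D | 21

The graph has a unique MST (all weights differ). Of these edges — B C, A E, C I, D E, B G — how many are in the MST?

4

Kruskal's algorithm — process edges by increasing weight (ties by edge label):
C I (1): add — endpoints in different components.
A I (3): add — endpoints in different components.
A E (5): add — endpoints in different components.
C F (8): add — endpoints in different components.
B G (9): add — endpoints in different components.
A F (10): skip — A and F already connected.
D E (11): add — endpoints in different components.
A C (12): skip — A and C already connected.
C H (14): add — endpoints in different components.
E H (15): skip — E and H already connected.
D H (16): skip — D and H already connected.
E G (17): add — endpoints in different components.
MST edge set: {C I, A I, A E, C F, B G, D E, C H, E G}.
Of the listed edges, {A E, C I, D E, B G} are in the MST → 4.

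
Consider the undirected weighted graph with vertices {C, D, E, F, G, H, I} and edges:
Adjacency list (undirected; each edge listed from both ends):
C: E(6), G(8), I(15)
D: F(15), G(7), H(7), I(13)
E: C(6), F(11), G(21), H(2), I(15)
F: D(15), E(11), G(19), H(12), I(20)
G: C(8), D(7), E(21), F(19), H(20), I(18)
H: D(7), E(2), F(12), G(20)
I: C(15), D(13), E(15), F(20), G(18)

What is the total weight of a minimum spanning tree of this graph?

Prim, starting at F.
Step 1: cheapest edge leaving the tree is E-F (11); add E.
Step 2: cheapest edge leaving the tree is E-H (2); add H.
Step 3: cheapest edge leaving the tree is C-E (6); add C.
Step 4: cheapest edge leaving the tree is D-H (7); add D.
Step 5: cheapest edge leaving the tree is D-G (7); add G.
Step 6: cheapest edge leaving the tree is D-I (13); add I.
MST edges: E-F, E-H, C-E, D-H, D-G, D-I; total weight 11+2+6+7+7+13 = 46.

46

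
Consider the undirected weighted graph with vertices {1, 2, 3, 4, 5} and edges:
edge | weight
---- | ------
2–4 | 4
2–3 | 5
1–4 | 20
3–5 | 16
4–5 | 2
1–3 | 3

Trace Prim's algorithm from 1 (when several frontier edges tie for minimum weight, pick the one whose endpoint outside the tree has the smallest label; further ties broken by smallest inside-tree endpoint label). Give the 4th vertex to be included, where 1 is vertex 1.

4

Grow the tree from 1 using Prim:
Step 1: cheapest edge leaving the tree is 1–3 (3); add 3.
Step 2: cheapest edge leaving the tree is 2–3 (5); add 2.
Step 3: cheapest edge leaving the tree is 2–4 (4); add 4.
Step 4: cheapest edge leaving the tree is 4–5 (2); add 5.
Vertex order: 1, 3, 2, 4, 5. The 4th vertex is 4.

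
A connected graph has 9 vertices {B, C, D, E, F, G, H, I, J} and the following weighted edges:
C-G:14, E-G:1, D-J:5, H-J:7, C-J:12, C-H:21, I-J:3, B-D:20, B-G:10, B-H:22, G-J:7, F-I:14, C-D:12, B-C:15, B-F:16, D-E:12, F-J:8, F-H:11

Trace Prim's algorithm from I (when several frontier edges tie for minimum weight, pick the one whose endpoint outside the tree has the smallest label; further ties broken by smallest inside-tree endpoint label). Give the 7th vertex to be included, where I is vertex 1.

Grow the tree from I using Prim:
Step 1: cheapest edge leaving the tree is I-J (3); add J.
Step 2: cheapest edge leaving the tree is D-J (5); add D.
Step 3: cheapest edge leaving the tree is G-J (7); add G.
Step 4: cheapest edge leaving the tree is E-G (1); add E.
Step 5: cheapest edge leaving the tree is H-J (7); add H.
Step 6: cheapest edge leaving the tree is F-J (8); add F.
Step 7: cheapest edge leaving the tree is B-G (10); add B.
Step 8: cheapest edge leaving the tree is C-D (12); add C.
Vertex order: I, J, D, G, E, H, F, B, C. The 7th vertex is F.

F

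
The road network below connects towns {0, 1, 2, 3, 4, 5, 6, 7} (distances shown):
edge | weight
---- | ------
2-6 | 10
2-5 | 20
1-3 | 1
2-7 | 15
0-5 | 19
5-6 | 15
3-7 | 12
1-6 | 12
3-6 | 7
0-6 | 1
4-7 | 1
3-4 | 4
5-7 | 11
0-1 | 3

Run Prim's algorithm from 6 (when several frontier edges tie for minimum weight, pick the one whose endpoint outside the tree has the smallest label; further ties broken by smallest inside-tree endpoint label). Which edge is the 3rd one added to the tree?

1-3

Prim, starting at 6.
Step 1: frontier [0-6 1, 3-6 7, 2-6 10, 1-6 12, 5-6 15] → take 0-6 (1); add 0.
Step 2: frontier [0-1 3, 0-5 19, 3-6 7, 2-6 10, 1-6 12, 5-6 15] → take 0-1 (3); add 1.
Step 3: frontier [0-5 19, 1-3 1, 3-6 7, 2-6 10, 5-6 15] → take 1-3 (1); add 3.
Step 4: frontier [0-5 19, 3-4 4, 3-7 12, 2-6 10, 5-6 15] → take 3-4 (4); add 4.
Step 5: frontier [0-5 19, 3-7 12, 4-7 1, 2-6 10, 5-6 15] → take 4-7 (1); add 7.
Step 6: frontier [0-5 19, 2-6 10, 5-6 15, 5-7 11, 2-7 15] → take 2-6 (10); add 2.
Step 7: frontier [0-5 19, 2-5 20, 5-6 15, 5-7 11] → take 5-7 (11); add 5.
The 3rd edge added is 1-3.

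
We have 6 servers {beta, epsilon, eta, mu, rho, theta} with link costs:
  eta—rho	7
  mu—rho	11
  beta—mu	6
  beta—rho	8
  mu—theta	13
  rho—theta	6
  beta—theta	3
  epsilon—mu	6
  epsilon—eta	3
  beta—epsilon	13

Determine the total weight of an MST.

24

Grow the tree from beta using Prim:
Step 1: cheapest edge leaving the tree is beta—theta (3); add theta.
Step 2: cheapest edge leaving the tree is beta—mu (6); add mu.
Step 3: cheapest edge leaving the tree is epsilon—mu (6); add epsilon.
Step 4: cheapest edge leaving the tree is epsilon—eta (3); add eta.
Step 5: cheapest edge leaving the tree is rho—theta (6); add rho.
MST edges: beta—theta, beta—mu, epsilon—mu, epsilon—eta, rho—theta; total weight 3+6+6+3+6 = 24.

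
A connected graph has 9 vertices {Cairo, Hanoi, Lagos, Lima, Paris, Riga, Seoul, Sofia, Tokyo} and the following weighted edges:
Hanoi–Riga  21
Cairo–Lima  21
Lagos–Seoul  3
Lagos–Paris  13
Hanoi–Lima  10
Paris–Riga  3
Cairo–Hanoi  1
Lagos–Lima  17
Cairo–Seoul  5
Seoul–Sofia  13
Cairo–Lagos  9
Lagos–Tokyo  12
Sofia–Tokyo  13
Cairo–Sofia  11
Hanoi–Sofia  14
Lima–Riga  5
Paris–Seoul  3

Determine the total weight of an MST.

Grow the tree from Lima using Prim:
Step 1: cheapest edge leaving the tree is Lima–Riga (5); add Riga.
Step 2: cheapest edge leaving the tree is Paris–Riga (3); add Paris.
Step 3: cheapest edge leaving the tree is Paris–Seoul (3); add Seoul.
Step 4: cheapest edge leaving the tree is Lagos–Seoul (3); add Lagos.
Step 5: cheapest edge leaving the tree is Cairo–Seoul (5); add Cairo.
Step 6: cheapest edge leaving the tree is Cairo–Hanoi (1); add Hanoi.
Step 7: cheapest edge leaving the tree is Cairo–Sofia (11); add Sofia.
Step 8: cheapest edge leaving the tree is Lagos–Tokyo (12); add Tokyo.
MST edges: Lima–Riga, Paris–Riga, Paris–Seoul, Lagos–Seoul, Cairo–Seoul, Cairo–Hanoi, Cairo–Sofia, Lagos–Tokyo; total weight 5+3+3+3+5+1+11+12 = 43.

43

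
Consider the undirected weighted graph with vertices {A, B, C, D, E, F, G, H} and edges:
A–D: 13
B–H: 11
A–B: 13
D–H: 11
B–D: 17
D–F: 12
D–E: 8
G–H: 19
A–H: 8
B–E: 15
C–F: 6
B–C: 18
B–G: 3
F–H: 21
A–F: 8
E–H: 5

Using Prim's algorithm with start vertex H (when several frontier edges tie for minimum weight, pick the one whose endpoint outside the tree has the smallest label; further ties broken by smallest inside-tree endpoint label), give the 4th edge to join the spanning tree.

Prim's algorithm from H:
Step 1: cheapest edge leaving the tree is E–H (5); add E.
Step 2: cheapest edge leaving the tree is A–H (8); add A.
Step 3: cheapest edge leaving the tree is D–E (8); add D.
Step 4: cheapest edge leaving the tree is A–F (8); add F.
Step 5: cheapest edge leaving the tree is C–F (6); add C.
Step 6: cheapest edge leaving the tree is B–H (11); add B.
Step 7: cheapest edge leaving the tree is B–G (3); add G.
The 4th edge added is A–F.

A-F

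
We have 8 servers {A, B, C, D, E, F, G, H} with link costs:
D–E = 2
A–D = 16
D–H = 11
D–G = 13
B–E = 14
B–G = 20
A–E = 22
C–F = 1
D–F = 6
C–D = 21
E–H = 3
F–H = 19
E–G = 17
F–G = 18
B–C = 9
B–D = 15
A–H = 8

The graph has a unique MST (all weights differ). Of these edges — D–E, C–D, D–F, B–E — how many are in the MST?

2

Kruskal: consider edges lightest-first.
C–F (1): add — endpoints in different components.
D–E (2): add — endpoints in different components.
E–H (3): add — endpoints in different components.
D–F (6): add — endpoints in different components.
A–H (8): add — endpoints in different components.
B–C (9): add — endpoints in different components.
D–H (11): skip — D and H already connected.
D–G (13): add — endpoints in different components.
MST edge set: {C–F, D–E, E–H, D–F, A–H, B–C, D–G}.
Of the listed edges, {D–E, D–F} are in the MST → 2.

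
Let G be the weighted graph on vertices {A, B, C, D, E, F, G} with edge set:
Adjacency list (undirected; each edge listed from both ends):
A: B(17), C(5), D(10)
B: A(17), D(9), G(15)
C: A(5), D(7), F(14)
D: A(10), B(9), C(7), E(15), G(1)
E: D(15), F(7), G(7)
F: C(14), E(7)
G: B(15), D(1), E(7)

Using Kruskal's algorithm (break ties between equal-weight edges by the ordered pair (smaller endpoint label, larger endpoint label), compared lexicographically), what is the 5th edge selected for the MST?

Kruskal: consider edges lightest-first.
D–G (1): add. Components now {A} {B} {C} {D,G} {E} {F}
A–C (5): add. Components now {A,C} {B} {D,G} {E} {F}
C–D (7): add. Components now {A,C,D,G} {B} {E} {F}
E–F (7): add. Components now {A,C,D,G} {B} {E,F}
E–G (7): add. Components now {A,C,D,E,F,G} {B}
B–D (9): add. Components now {A,B,C,D,E,F,G}
The 5th edge added is E–G.

E-G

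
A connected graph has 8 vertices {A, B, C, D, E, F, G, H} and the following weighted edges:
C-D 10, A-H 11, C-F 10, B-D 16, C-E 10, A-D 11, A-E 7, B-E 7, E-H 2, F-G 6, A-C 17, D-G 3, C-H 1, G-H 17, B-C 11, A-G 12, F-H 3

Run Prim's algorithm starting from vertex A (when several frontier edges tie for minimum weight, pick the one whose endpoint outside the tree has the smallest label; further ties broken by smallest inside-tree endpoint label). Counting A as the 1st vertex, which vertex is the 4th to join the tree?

C

Prim, starting at A.
Step 1: cheapest edge leaving the tree is A-E (7); add E.
Step 2: cheapest edge leaving the tree is E-H (2); add H.
Step 3: cheapest edge leaving the tree is C-H (1); add C.
Step 4: cheapest edge leaving the tree is F-H (3); add F.
Step 5: cheapest edge leaving the tree is F-G (6); add G.
Step 6: cheapest edge leaving the tree is D-G (3); add D.
Step 7: cheapest edge leaving the tree is B-E (7); add B.
Vertex order: A, E, H, C, F, G, D, B. The 4th vertex is C.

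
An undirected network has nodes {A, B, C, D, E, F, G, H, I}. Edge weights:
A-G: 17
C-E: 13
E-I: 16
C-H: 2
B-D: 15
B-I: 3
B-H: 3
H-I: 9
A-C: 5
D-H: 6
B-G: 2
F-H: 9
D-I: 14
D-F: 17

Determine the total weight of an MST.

43

Prim, starting at I.
Step 1: cheapest edge leaving the tree is B-I (3); add B.
Step 2: cheapest edge leaving the tree is B-G (2); add G.
Step 3: cheapest edge leaving the tree is B-H (3); add H.
Step 4: cheapest edge leaving the tree is C-H (2); add C.
Step 5: cheapest edge leaving the tree is A-C (5); add A.
Step 6: cheapest edge leaving the tree is D-H (6); add D.
Step 7: cheapest edge leaving the tree is F-H (9); add F.
Step 8: cheapest edge leaving the tree is C-E (13); add E.
MST edges: B-I, B-G, B-H, C-H, A-C, D-H, F-H, C-E; total weight 3+2+3+2+5+6+9+13 = 43.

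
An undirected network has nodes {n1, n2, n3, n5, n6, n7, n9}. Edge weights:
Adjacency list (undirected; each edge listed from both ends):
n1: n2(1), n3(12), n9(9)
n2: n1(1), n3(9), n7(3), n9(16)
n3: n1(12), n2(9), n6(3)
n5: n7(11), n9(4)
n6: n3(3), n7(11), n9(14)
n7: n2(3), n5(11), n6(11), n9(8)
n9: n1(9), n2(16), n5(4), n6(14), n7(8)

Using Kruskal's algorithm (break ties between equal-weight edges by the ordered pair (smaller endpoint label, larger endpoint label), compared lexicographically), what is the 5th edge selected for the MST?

Kruskal: consider edges lightest-first.
n1–n2 (1): add. Components now {n1,n2} {n7} {n9} {n6} {n3} {n5}
n2–n7 (3): add. Components now {n1,n2,n7} {n9} {n6} {n3} {n5}
n3–n6 (3): add. Components now {n1,n2,n7} {n9} {n3,n6} {n5}
n5–n9 (4): add. Components now {n1,n2,n7} {n5,n9} {n3,n6}
n7–n9 (8): add. Components now {n1,n2,n5,n7,n9} {n3,n6}
n1–n9 (9): skip — n9 and n1 already connected.
n2–n3 (9): add. Components now {n1,n2,n3,n5,n6,n7,n9}
The 5th edge added is n7–n9.

n7-n9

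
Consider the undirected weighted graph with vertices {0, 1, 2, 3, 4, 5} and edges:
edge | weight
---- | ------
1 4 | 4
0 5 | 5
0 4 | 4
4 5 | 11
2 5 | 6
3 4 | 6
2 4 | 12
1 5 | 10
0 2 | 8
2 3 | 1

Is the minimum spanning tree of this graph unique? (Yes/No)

No

Kruskal: consider edges lightest-first.
2 3 (1): add. Components now {0} {1} {2,3} {4} {5}
0 4 (4): add. Components now {0,4} {1} {2,3} {5}
1 4 (4): add. Components now {0,1,4} {2,3} {5}
0 5 (5): add. Components now {0,1,4,5} {2,3}
2 5 (6): add. Components now {0,1,2,3,4,5}
Non-tree edge 3 4 has weight 6, equal to the heaviest edge on its tree cycle — swapping gives another MST of the same weight. Not unique.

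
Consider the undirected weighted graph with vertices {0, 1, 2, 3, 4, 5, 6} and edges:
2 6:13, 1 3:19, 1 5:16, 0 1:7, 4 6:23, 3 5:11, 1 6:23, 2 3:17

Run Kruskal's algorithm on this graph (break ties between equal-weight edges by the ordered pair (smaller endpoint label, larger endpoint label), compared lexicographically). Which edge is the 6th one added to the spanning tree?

4-6

Kruskal: consider edges lightest-first.
0 1 (7): add. Components now {0,1} {2} {3} {4} {5} {6}
3 5 (11): add. Components now {0,1} {2} {3,5} {4} {6}
2 6 (13): add. Components now {0,1} {2,6} {3,5} {4}
1 5 (16): add. Components now {0,1,3,5} {2,6} {4}
2 3 (17): add. Components now {0,1,2,3,5,6} {4}
1 3 (19): skip — 1 and 3 already connected.
1 6 (23): skip — 1 and 6 already connected.
4 6 (23): add. Components now {0,1,2,3,4,5,6}
The 6th edge added is 4 6.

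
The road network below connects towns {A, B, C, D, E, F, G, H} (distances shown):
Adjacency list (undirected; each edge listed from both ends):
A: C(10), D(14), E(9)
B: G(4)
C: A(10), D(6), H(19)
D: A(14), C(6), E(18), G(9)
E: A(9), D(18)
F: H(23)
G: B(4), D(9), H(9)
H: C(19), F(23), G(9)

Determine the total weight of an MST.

70

Kruskal's algorithm — process edges by increasing weight (ties by edge label):
B—G (4): add — endpoints in different components.
C—D (6): add — endpoints in different components.
A—E (9): add — endpoints in different components.
D—G (9): add — endpoints in different components.
G—H (9): add — endpoints in different components.
A—C (10): add — endpoints in different components.
A—D (14): skip — A and D already connected.
D—E (18): skip — D and E already connected.
C—H (19): skip — C and H already connected.
F—H (23): add — endpoints in different components.
MST edges: B—G, C—D, A—E, D—G, G—H, A—C, F—H; total weight 4+6+9+9+9+10+23 = 70.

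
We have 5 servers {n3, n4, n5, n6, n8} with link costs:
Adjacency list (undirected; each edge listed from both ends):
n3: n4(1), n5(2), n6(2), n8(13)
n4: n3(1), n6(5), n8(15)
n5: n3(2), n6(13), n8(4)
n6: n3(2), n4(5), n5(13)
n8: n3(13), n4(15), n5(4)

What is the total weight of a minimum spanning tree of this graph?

Grow the tree from n4 using Prim:
Step 1: cheapest edge leaving the tree is n3–n4 (1); add n3.
Step 2: cheapest edge leaving the tree is n3–n5 (2); add n5.
Step 3: cheapest edge leaving the tree is n3–n6 (2); add n6.
Step 4: cheapest edge leaving the tree is n5–n8 (4); add n8.
MST edges: n3–n4, n3–n5, n3–n6, n5–n8; total weight 1+2+2+4 = 9.

9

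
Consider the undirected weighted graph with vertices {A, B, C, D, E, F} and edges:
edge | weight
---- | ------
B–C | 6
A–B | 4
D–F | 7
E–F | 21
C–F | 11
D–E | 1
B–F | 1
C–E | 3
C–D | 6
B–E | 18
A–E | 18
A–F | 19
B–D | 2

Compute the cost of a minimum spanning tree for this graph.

11

Kruskal's algorithm — process edges by increasing weight (ties by edge label):
B–F (1): add — endpoints in different components.
D–E (1): add — endpoints in different components.
B–D (2): add — endpoints in different components.
C–E (3): add — endpoints in different components.
A–B (4): add — endpoints in different components.
MST edges: B–F, D–E, B–D, C–E, A–B; total weight 1+1+2+3+4 = 11.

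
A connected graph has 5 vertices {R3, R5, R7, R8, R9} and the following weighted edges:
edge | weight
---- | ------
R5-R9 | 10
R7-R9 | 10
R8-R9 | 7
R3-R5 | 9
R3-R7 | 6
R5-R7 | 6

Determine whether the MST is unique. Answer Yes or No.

Sort edges by weight, then run Kruskal:
R3-R7 (6): add — endpoints in different components.
R5-R7 (6): add — endpoints in different components.
R8-R9 (7): add — endpoints in different components.
R3-R5 (9): skip — R5 and R3 already connected.
R5-R9 (10): add — endpoints in different components.
Non-tree edge R7-R9 has weight 10, equal to the heaviest edge on its tree cycle — swapping gives another MST of the same weight. Not unique.

No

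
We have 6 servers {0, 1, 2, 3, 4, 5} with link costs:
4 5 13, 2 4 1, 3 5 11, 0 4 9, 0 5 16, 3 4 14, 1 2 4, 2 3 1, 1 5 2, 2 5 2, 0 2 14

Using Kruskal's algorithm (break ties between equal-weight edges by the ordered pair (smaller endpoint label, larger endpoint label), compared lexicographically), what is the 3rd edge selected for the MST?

1-5

Sort edges by weight, then run Kruskal:
2 3 (1): add. Components now {0} {1} {2,3} {4} {5}
2 4 (1): add. Components now {0} {1} {2,3,4} {5}
1 5 (2): add. Components now {0} {1,5} {2,3,4}
2 5 (2): add. Components now {0} {1,2,3,4,5}
1 2 (4): skip — 1 and 2 already connected.
0 4 (9): add. Components now {0,1,2,3,4,5}
The 3rd edge added is 1 5.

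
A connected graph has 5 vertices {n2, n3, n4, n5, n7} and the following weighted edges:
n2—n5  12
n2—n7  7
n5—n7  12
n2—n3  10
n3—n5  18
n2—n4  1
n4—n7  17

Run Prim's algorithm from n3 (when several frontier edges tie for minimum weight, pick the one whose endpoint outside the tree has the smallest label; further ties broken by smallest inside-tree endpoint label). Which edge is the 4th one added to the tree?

n2-n5

Grow the tree from n3 using Prim:
Step 1: cheapest edge leaving the tree is n2—n3 (10); add n2.
Step 2: cheapest edge leaving the tree is n2—n4 (1); add n4.
Step 3: cheapest edge leaving the tree is n2—n7 (7); add n7.
Step 4: cheapest edge leaving the tree is n2—n5 (12); add n5.
The 4th edge added is n2—n5.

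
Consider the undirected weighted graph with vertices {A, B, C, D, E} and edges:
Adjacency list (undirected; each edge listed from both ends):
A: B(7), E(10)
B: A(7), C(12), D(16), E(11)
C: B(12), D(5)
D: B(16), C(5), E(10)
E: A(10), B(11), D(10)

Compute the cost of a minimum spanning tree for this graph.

Kruskal: consider edges lightest-first.
C–D (5): add — endpoints in different components.
A–B (7): add — endpoints in different components.
A–E (10): add — endpoints in different components.
D–E (10): add — endpoints in different components.
MST edges: C–D, A–B, A–E, D–E; total weight 5+7+10+10 = 32.

32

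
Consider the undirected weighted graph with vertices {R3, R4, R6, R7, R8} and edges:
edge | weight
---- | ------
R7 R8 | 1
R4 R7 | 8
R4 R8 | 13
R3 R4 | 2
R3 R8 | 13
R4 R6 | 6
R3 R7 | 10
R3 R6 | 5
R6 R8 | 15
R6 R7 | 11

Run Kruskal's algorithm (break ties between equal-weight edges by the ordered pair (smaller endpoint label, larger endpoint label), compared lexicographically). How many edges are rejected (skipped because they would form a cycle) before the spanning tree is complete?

1

Kruskal's algorithm — process edges by increasing weight (ties by edge label):
R7 R8 (1): add. Components now {R4} {R6} {R3} {R7,R8}
R3 R4 (2): add. Components now {R3,R4} {R6} {R7,R8}
R3 R6 (5): add. Components now {R3,R4,R6} {R7,R8}
R4 R6 (6): skip — R4 and R6 already connected.
R4 R7 (8): add. Components now {R3,R4,R6,R7,R8}
Edges rejected before the tree was complete: 1.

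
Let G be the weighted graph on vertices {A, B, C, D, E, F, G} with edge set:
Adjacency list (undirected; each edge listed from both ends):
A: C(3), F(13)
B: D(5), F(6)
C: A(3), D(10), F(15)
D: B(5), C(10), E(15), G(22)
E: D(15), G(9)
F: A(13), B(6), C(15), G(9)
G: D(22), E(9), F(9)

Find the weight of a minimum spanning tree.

42

Prim, starting at F.
Step 1: frontier [B-F 6, F-G 9, A-F 13, C-F 15] → take B-F (6); add B.
Step 2: frontier [B-D 5, F-G 9, A-F 13, C-F 15] → take B-D (5); add D.
Step 3: frontier [C-D 10, D-E 15, D-G 22, F-G 9, A-F 13, C-F 15] → take F-G (9); add G.
Step 4: frontier [C-D 10, D-E 15, A-F 13, C-F 15, E-G 9] → take E-G (9); add E.
Step 5: frontier [C-D 10, A-F 13, C-F 15] → take C-D (10); add C.
Step 6: frontier [A-C 3, A-F 13] → take A-C (3); add A.
MST edges: B-F, B-D, F-G, E-G, C-D, A-C; total weight 6+5+9+9+10+3 = 42.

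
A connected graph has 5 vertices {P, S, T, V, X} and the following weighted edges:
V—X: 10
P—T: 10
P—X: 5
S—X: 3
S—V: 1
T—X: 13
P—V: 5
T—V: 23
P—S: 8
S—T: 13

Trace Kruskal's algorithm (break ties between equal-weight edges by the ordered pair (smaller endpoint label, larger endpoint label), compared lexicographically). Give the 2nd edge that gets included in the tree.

Kruskal: consider edges lightest-first.
S—V (1): add — endpoints in different components.
S—X (3): add — endpoints in different components.
P—V (5): add — endpoints in different components.
P—X (5): skip — X and P already connected.
P—S (8): skip — S and P already connected.
P—T (10): add — endpoints in different components.
The 2nd edge added is S—X.

S-X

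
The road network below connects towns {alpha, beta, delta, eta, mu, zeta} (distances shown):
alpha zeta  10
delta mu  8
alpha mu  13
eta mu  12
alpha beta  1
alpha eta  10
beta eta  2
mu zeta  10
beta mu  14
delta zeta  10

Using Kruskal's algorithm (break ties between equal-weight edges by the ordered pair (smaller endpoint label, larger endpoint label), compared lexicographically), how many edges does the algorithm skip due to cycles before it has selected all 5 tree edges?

Sort edges by weight, then run Kruskal:
alpha beta (1): add. Components now {zeta} {alpha,beta} {delta} {eta} {mu}
beta eta (2): add. Components now {zeta} {alpha,beta,eta} {delta} {mu}
delta mu (8): add. Components now {zeta} {alpha,beta,eta} {delta,mu}
alpha eta (10): skip — alpha and eta already connected.
alpha zeta (10): add. Components now {alpha,beta,eta,zeta} {delta,mu}
delta zeta (10): add. Components now {alpha,beta,delta,eta,mu,zeta}
Edges rejected before the tree was complete: 1.

1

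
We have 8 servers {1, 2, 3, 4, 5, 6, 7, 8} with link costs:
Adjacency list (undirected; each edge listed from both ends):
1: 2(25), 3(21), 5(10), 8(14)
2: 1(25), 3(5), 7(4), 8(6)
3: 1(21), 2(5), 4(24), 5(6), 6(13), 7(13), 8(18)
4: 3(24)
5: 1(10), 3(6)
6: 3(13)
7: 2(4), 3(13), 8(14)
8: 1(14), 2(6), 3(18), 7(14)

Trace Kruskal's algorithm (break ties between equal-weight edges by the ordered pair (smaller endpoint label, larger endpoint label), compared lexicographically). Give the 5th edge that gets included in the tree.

Sort edges by weight, then run Kruskal:
2-7 (4): add — endpoints in different components.
2-3 (5): add — endpoints in different components.
2-8 (6): add — endpoints in different components.
3-5 (6): add — endpoints in different components.
1-5 (10): add — endpoints in different components.
3-6 (13): add — endpoints in different components.
3-7 (13): skip — 3 and 7 already connected.
1-8 (14): skip — 1 and 8 already connected.
7-8 (14): skip — 7 and 8 already connected.
3-8 (18): skip — 3 and 8 already connected.
1-3 (21): skip — 1 and 3 already connected.
3-4 (24): add — endpoints in different components.
The 5th edge added is 1-5.

1-5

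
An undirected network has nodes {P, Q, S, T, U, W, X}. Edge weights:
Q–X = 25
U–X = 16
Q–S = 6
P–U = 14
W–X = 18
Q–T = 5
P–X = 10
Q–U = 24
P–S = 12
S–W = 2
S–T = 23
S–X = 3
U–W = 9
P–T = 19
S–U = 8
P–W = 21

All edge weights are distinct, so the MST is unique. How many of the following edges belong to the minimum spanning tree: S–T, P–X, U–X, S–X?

Sort edges by weight, then run Kruskal:
S–W (2): add. Components now {P} {U} {T} {Q} {S,W} {X}
S–X (3): add. Components now {P} {U} {T} {Q} {S,W,X}
Q–T (5): add. Components now {P} {U} {Q,T} {S,W,X}
Q–S (6): add. Components now {P} {U} {Q,S,T,W,X}
S–U (8): add. Components now {P} {Q,S,T,U,W,X}
U–W (9): skip — U and W already connected.
P–X (10): add. Components now {P,Q,S,T,U,W,X}
MST edge set: {S–W, S–X, Q–T, Q–S, S–U, P–X}.
Of the listed edges, {P–X, S–X} are in the MST → 2.

2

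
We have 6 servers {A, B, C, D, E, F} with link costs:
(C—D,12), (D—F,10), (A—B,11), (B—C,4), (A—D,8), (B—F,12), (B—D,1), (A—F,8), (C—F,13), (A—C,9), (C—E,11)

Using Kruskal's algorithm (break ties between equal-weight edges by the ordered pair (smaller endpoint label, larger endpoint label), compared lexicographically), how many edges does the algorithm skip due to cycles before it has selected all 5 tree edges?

Kruskal: consider edges lightest-first.
B—D (1): add. Components now {A} {B,D} {C} {E} {F}
B—C (4): add. Components now {A} {B,C,D} {E} {F}
A—D (8): add. Components now {A,B,C,D} {E} {F}
A—F (8): add. Components now {A,B,C,D,F} {E}
A—C (9): skip — A and C already connected.
D—F (10): skip — D and F already connected.
A—B (11): skip — A and B already connected.
C—E (11): add. Components now {A,B,C,D,E,F}
Edges rejected before the tree was complete: 3.

3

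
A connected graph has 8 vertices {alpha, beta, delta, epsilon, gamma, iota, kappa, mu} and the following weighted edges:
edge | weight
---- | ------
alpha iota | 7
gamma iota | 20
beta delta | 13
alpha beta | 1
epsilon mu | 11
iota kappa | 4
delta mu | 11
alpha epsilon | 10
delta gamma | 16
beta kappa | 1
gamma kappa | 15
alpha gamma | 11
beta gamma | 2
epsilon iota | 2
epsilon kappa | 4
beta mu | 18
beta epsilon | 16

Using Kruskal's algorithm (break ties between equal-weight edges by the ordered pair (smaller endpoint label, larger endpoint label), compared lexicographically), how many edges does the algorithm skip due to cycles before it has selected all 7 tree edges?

4

Kruskal: consider edges lightest-first.
alpha beta (1): add — endpoints in different components.
beta kappa (1): add — endpoints in different components.
beta gamma (2): add — endpoints in different components.
epsilon iota (2): add — endpoints in different components.
epsilon kappa (4): add — endpoints in different components.
iota kappa (4): skip — kappa and iota already connected.
alpha iota (7): skip — alpha and iota already connected.
alpha epsilon (10): skip — alpha and epsilon already connected.
alpha gamma (11): skip — alpha and gamma already connected.
delta mu (11): add — endpoints in different components.
epsilon mu (11): add — endpoints in different components.
Edges rejected before the tree was complete: 4.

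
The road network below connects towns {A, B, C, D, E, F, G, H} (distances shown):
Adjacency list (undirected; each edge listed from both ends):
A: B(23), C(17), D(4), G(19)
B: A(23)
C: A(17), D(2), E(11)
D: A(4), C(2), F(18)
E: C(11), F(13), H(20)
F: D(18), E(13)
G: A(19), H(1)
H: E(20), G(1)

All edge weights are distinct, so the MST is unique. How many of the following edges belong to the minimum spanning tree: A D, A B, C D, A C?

Kruskal's algorithm — process edges by increasing weight (ties by edge label):
G H (1): add — endpoints in different components.
C D (2): add — endpoints in different components.
A D (4): add — endpoints in different components.
C E (11): add — endpoints in different components.
E F (13): add — endpoints in different components.
A C (17): skip — A and C already connected.
D F (18): skip — D and F already connected.
A G (19): add — endpoints in different components.
E H (20): skip — E and H already connected.
A B (23): add — endpoints in different components.
MST edge set: {G H, C D, A D, C E, E F, A G, A B}.
Of the listed edges, {A D, A B, C D} are in the MST → 3.

3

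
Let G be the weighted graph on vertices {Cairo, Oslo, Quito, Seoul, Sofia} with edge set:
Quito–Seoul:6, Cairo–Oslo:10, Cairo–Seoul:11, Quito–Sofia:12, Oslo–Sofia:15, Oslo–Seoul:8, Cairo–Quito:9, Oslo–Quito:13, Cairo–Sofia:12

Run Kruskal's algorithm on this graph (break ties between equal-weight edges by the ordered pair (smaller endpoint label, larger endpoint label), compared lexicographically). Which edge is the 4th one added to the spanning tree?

Kruskal: consider edges lightest-first.
Quito–Seoul (6): add. Components now {Oslo} {Cairo} {Quito,Seoul} {Sofia}
Oslo–Seoul (8): add. Components now {Oslo,Quito,Seoul} {Cairo} {Sofia}
Cairo–Quito (9): add. Components now {Cairo,Oslo,Quito,Seoul} {Sofia}
Cairo–Oslo (10): skip — Oslo and Cairo already connected.
Cairo–Seoul (11): skip — Cairo and Seoul already connected.
Cairo–Sofia (12): add. Components now {Cairo,Oslo,Quito,Seoul,Sofia}
The 4th edge added is Cairo–Sofia.

Cairo-Sofia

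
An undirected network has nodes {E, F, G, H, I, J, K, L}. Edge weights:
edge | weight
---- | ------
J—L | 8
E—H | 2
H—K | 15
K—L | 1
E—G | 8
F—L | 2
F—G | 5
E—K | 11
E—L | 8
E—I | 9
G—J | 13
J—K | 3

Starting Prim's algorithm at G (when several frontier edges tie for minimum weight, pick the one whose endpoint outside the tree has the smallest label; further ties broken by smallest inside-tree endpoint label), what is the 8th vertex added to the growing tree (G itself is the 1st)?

Prim's algorithm from G:
Step 1: frontier [F—G 5, E—G 8, G—J 13] → take F—G (5); add F.
Step 2: frontier [F—L 2, E—G 8, G—J 13] → take F—L (2); add L.
Step 3: frontier [E—G 8, G—J 13, K—L 1, E—L 8, J—L 8] → take K—L (1); add K.
Step 4: frontier [E—G 8, G—J 13, J—K 3, E—K 11, H—K 15, E—L 8, J—L 8] → take J—K (3); add J.
Step 5: frontier [E—G 8, E—K 11, H—K 15, E—L 8] → take E—G (8); add E.
Step 6: frontier [E—H 2, E—I 9, H—K 15] → take E—H (2); add H.
Step 7: frontier [E—I 9] → take E—I (9); add I.
Vertex order: G, F, L, K, J, E, H, I. The 8th vertex is I.

I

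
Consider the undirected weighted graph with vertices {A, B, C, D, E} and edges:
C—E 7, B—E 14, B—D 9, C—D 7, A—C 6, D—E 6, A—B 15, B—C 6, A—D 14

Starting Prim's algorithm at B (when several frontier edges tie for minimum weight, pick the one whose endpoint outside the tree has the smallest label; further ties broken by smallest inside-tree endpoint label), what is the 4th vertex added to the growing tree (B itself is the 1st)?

D

Prim, starting at B.
Step 1: frontier [B—C 6, B—D 9, B—E 14, A—B 15] → take B—C (6); add C.
Step 2: frontier [B—D 9, B—E 14, A—B 15, A—C 6, C—D 7, C—E 7] → take A—C (6); add A.
Step 3: frontier [A—D 14, B—D 9, B—E 14, C—D 7, C—E 7] → take C—D (7); add D.
Step 4: frontier [B—E 14, C—E 7, D—E 6] → take D—E (6); add E.
Vertex order: B, C, A, D, E. The 4th vertex is D.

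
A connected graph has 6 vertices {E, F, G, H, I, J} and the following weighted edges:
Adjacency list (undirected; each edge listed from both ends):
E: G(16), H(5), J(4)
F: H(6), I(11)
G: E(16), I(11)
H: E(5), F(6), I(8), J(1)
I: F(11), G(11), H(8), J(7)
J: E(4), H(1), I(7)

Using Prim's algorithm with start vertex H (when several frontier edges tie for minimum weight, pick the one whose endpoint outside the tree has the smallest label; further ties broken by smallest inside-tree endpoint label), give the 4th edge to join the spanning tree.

I-J

Prim's algorithm from H:
Step 1: frontier [H–J 1, E–H 5, F–H 6, H–I 8] → take H–J (1); add J.
Step 2: frontier [E–H 5, F–H 6, H–I 8, E–J 4, I–J 7] → take E–J (4); add E.
Step 3: frontier [E–G 16, F–H 6, H–I 8, I–J 7] → take F–H (6); add F.
Step 4: frontier [E–G 16, F–I 11, H–I 8, I–J 7] → take I–J (7); add I.
Step 5: frontier [E–G 16, G–I 11] → take G–I (11); add G.
The 4th edge added is I–J.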